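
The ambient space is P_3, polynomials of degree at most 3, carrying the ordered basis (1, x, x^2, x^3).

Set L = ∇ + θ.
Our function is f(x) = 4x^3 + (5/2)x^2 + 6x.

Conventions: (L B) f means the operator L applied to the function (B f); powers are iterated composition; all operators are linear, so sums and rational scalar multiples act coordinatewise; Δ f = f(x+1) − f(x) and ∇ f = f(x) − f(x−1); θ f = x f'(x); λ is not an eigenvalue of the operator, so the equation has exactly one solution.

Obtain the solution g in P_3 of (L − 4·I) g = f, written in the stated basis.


write g with unknown coordinates in the stated basis and equate coefficients in (L − 4·I) g = f
solving from the highest basis element down gives g = -4x^3 - (29/4)x^2 - (17/6)x + 5/48
check: L g = -12x^3 - (53/2)x^2 - (16/3)x + 5/12
so L g − 4·g = 4x^3 + (5/2)x^2 + 6x = f ✓

the image equals g(x) = -4x^3 - (29/4)x^2 - (17/6)x + 5/48


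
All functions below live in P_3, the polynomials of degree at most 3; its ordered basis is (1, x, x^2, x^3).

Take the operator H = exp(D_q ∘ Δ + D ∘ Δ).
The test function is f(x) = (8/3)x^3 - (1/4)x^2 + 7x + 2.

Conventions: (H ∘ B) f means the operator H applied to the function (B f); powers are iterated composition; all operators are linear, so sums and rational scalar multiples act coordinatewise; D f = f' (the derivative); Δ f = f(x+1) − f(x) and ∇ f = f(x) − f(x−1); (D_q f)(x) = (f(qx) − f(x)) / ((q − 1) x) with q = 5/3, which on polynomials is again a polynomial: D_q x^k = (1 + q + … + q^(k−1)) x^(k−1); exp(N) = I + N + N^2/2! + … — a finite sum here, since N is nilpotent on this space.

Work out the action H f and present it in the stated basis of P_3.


g(x) = (8/3)x^3 - (1/4)x^2 + (133/3)x + 17

order-1 term: (112/3)x + 15
the series for exp(D_q ∘ Δ + D ∘ Δ) f terminates at order 1
exp(D_q ∘ Δ + D ∘ Δ) f = (8/3)x^3 - (1/4)x^2 + (133/3)x + 17


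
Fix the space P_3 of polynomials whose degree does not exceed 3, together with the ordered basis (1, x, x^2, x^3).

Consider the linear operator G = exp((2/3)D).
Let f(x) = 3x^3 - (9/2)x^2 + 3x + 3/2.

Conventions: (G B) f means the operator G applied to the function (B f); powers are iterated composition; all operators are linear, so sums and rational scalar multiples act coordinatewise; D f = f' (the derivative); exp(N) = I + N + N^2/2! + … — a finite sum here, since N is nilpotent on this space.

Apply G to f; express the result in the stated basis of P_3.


order-1 term: 6x^2 - 6x + 2
order-2 term: 4x - 2
order-3 term: 8/9
the series for exp((2/3)D) f terminates at order 3
exp((2/3)D) f = 3x^3 + (3/2)x^2 + x + 43/18

the result is g(x) = 3x^3 + (3/2)x^2 + x + 43/18


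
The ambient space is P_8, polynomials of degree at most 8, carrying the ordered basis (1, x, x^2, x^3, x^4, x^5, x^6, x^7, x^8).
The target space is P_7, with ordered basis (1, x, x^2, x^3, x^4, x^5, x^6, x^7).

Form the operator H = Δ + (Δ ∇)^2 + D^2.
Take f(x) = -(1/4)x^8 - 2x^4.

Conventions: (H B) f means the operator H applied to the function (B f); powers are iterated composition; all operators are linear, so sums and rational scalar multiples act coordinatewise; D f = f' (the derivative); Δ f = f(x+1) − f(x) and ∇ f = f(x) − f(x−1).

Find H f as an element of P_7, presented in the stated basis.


g(x) = -2x^7 - 21x^6 - 14x^5 - (875/2)x^4 - 22x^3 - 883x^2 - 10x - 705/4

Δ f = -2x^7 - 7x^6 - 14x^5 - (35/2)x^4 - 22x^3 - 19x^2 - 10x - 9/4
∇ f = -2x^7 + 7x^6 - 14x^5 + (35/2)x^4 - 22x^3 + 19x^2 - 10x + 9/4
Δ ∇ f = -14x^6 - 35x^4 - 38x^2 - 9/2
∇ (Δ ∇) f = -84x^5 + 210x^4 - 420x^3 + 420x^2 - 300x + 87
Δ ∇ (Δ ∇) f = -420x^4 - 840x^2 - 174
D f = -2x^7 - 8x^3
D D f = -14x^6 - 24x^2
(Δ + (Δ ∇)^2 + D^2) f = -2x^7 - 21x^6 - 14x^5 - (875/2)x^4 - 22x^3 - 883x^2 - 10x - 705/4


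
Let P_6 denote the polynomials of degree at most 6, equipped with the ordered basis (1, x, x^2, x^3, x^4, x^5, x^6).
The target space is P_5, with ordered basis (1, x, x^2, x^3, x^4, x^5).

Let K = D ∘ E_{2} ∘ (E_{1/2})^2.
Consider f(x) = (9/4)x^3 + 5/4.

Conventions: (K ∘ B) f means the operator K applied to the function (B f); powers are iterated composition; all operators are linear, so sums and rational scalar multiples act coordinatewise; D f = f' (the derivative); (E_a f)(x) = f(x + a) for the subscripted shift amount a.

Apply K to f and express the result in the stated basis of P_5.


E_{1/2} f = (9/4)x^3 + (27/8)x^2 + (27/16)x + 49/32
E_{1/2} E_{1/2} f = (9/4)x^3 + (27/4)x^2 + (27/4)x + 7/2
E_{2} (E_{1/2})^2 f = (9/4)x^3 + (81/4)x^2 + (243/4)x + 62
D E_{2} (E_{1/2})^2 f = (27/4)x^2 + (81/2)x + 243/4

the image equals g(x) = (27/4)x^2 + (81/2)x + 243/4


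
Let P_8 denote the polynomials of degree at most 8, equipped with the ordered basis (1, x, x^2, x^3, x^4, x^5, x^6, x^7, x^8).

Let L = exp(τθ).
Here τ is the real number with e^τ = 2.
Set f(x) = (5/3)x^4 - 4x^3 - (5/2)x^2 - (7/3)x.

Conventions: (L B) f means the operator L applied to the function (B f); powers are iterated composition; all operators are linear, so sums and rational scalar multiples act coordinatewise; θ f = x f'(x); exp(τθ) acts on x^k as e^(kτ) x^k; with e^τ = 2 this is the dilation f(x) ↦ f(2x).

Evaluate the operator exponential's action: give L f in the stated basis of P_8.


g(x) = (80/3)x^4 - 32x^3 - 10x^2 - (14/3)x

exp(τθ) x^k = e^(kτ) x^k; with e^τ = 2 this sends x^k to 2^k x^k
x ↦ 2 x
x^2 ↦ 4 x^2
x^3 ↦ 8 x^3
x^4 ↦ 16 x^4
applying this coordinatewise to f: exp(τθ) f = (80/3)x^4 - 32x^3 - 10x^2 - (14/3)x


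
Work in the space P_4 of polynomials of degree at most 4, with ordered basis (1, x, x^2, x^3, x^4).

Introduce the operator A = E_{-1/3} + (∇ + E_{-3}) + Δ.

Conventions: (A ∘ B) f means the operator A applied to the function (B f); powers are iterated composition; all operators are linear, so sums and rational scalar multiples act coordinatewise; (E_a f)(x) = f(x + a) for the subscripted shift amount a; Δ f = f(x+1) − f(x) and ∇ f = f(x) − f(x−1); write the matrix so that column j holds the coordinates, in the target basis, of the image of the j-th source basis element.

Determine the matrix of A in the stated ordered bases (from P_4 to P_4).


the matrix is [[2, -4/3, 82/9, -676/27, 6562/81]; [0, 2, -8/3, 82/3, -2704/27]; [0, 0, 2, -4, 164/3]; [0, 0, 0, 2, -16/3]; [0, 0, 0, 0, 2]] (rows listed top to bottom)

image of 1: 2
image of x: 2x - 4/3
image of x^2: 2x^2 - (8/3)x + 82/9
image of x^3: 2x^3 - 4x^2 + (82/3)x - 676/27
image of x^4: 2x^4 - (16/3)x^3 + (164/3)x^2 - (2704/27)x + 6562/81
each image's coordinates form column j of the matrix


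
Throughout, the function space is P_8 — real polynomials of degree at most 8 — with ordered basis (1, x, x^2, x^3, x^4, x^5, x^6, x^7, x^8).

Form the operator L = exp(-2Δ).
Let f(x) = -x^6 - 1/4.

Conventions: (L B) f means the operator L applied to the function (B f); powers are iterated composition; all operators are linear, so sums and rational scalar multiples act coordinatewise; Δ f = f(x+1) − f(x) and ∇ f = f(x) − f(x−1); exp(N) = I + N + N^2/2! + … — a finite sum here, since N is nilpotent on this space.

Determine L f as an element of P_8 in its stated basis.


the result is g(x) = -x^6 + 12x^5 - 30x^4 - 40x^3 + 90x^2 + 84x - 105/4

order-1 term: 12x^5 + 30x^4 + 40x^3 + 30x^2 + 12x + 2
order-2 term: -60x^4 - 240x^3 - 420x^2 - 360x - 124
order-3 term: 160x^3 + 720x^2 + 1200x + 720
order-4 term: -240x^2 - 960x - 1040
order-5 term: 192x + 480
order-6 term: -64
the series for exp(-2Δ) f terminates at order 6
exp(-2Δ) f = -x^6 + 12x^5 - 30x^4 - 40x^3 + 90x^2 + 84x - 105/4


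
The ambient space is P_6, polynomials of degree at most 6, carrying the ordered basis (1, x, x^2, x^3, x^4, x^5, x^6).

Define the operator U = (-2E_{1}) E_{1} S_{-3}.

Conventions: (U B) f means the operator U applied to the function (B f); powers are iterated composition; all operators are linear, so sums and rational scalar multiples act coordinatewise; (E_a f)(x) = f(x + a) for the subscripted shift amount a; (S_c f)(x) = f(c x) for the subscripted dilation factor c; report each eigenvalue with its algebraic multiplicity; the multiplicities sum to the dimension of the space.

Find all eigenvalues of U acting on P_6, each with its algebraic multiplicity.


λ = -1458 (multiplicity 1), λ = -162 (multiplicity 1), λ = -18 (multiplicity 1), λ = -2 (multiplicity 1), λ = 6 (multiplicity 1), λ = 54 (multiplicity 1), λ = 486 (multiplicity 1)

image of 1: -2
image of x: 6x + 12
image of x^2: -18x^2 - 72x - 72
image of x^3: 54x^3 + 324x^2 + 648x + 432
image of x^4: -162x^4 - 1296x^3 - 3888x^2 - 5184x - 2592
image of x^5: 486x^5 + 4860x^4 + 19440x^3 + 38880x^2 + 38880x + 15552
image of x^6: -1458x^6 - 17496x^5 - 87480x^4 - 233280x^3 - 349920x^2 - 279936x - 93312
the matrix is upper triangular; its diagonal is (-2, 6, -18, 54, -162, 486, -1458)
for a triangular matrix the eigenvalues are the diagonal entries, with algebraic multiplicity their repetition count


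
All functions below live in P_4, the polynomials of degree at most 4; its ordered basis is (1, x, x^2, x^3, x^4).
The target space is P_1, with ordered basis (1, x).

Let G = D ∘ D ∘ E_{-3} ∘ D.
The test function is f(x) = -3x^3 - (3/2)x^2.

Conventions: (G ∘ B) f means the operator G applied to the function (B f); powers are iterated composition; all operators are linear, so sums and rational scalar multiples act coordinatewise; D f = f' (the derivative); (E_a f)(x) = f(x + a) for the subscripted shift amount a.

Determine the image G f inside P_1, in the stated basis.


D f = -9x^2 - 3x
E_{-3} D f = -9x^2 + 51x - 72
D E_{-3} D f = -18x + 51
D D E_{-3} D f = -18

g(x) = -18


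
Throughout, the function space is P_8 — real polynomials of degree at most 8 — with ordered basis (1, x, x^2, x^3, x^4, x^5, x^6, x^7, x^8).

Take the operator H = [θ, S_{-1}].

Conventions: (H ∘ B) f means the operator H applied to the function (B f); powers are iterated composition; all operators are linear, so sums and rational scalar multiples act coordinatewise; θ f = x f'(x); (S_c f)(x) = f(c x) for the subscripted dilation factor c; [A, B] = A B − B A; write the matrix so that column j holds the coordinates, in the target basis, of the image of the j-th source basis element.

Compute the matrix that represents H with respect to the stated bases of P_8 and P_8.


the matrix is [[0, 0, 0, 0, 0, 0, 0, 0, 0]; [0, 0, 0, 0, 0, 0, 0, 0, 0]; [0, 0, 0, 0, 0, 0, 0, 0, 0]; [0, 0, 0, 0, 0, 0, 0, 0, 0]; [0, 0, 0, 0, 0, 0, 0, 0, 0]; [0, 0, 0, 0, 0, 0, 0, 0, 0]; [0, 0, 0, 0, 0, 0, 0, 0, 0]; [0, 0, 0, 0, 0, 0, 0, 0, 0]; [0, 0, 0, 0, 0, 0, 0, 0, 0]] (rows listed top to bottom)

image of 1: 0
image of x: 0
image of x^2: 0
image of x^3: 0
image of x^4: 0
image of x^5: 0
image of x^6: 0
image of x^7: 0
image of x^8: 0
each image's coordinates form column j of the matrix


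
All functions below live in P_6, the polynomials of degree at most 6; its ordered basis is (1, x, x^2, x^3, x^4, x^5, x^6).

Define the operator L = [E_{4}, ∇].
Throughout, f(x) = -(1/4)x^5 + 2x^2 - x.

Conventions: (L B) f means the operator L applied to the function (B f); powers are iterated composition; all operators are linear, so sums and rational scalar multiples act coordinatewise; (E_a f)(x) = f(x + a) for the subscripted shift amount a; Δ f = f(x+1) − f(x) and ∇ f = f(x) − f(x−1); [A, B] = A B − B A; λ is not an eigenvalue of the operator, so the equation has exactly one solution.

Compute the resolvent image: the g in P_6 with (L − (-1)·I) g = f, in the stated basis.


write g with unknown coordinates in the stated basis and equate coefficients in (L − (-1)·I) g = f
solving from the highest basis element down gives g = -(1/4)x^5 + 2x^2 - x
check: L g = 0
so L g − (-1)·g = -(1/4)x^5 + 2x^2 - x = f ✓

the result is g(x) = -(1/4)x^5 + 2x^2 - x


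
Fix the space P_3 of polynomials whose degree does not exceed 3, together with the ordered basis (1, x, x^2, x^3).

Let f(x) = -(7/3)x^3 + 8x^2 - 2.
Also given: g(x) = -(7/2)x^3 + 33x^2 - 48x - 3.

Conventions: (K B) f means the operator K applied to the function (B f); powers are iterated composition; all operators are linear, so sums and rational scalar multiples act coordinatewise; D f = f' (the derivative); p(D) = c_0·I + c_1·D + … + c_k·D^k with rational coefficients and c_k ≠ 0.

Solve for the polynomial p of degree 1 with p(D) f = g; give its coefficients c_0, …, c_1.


D^0 f = -(7/3)x^3 + 8x^2 - 2
D^1 f = -7x^2 + 16x
matching coefficients of g against c_0 f + c_1 Df + … from the top degree down determines the c_i
solution: c_0 = 3/2, c_1 = -3

p(D) = (3/2)·I − 3·D, i.e. c_0 = 3/2, c_1 = -3


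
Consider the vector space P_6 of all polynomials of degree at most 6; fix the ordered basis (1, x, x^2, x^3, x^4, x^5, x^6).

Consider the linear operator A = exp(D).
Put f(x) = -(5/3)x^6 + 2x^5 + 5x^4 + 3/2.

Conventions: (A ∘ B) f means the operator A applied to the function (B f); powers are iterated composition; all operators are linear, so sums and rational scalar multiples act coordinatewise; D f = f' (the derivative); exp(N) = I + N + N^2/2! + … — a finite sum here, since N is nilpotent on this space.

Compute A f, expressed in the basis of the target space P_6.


the result is g(x) = -(5/3)x^6 - 8x^5 - 10x^4 + (20/3)x^3 + 25x^2 + 20x + 41/6

order-1 term: -10x^5 + 10x^4 + 20x^3
order-2 term: -25x^4 + 20x^3 + 30x^2
order-3 term: -(100/3)x^3 + 20x^2 + 20x
order-4 term: -25x^2 + 10x + 5
order-5 term: -10x + 2
order-6 term: -5/3
the series for exp(D) f terminates at order 6
exp(D) f = -(5/3)x^6 - 8x^5 - 10x^4 + (20/3)x^3 + 25x^2 + 20x + 41/6


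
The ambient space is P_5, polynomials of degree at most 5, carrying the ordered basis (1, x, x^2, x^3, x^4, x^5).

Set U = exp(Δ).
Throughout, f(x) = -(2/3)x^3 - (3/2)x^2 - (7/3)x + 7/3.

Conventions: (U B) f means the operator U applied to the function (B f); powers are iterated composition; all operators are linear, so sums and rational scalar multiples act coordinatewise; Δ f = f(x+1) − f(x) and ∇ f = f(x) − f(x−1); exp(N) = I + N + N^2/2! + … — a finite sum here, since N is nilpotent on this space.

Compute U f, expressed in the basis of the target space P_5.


order-1 term: -2x^2 - 5x - 9/2
order-2 term: -2x - 7/2
order-3 term: -2/3
the series for exp(Δ) f terminates at order 3
exp(Δ) f = -(2/3)x^3 - (7/2)x^2 - (28/3)x - 19/3

the result is g(x) = -(2/3)x^3 - (7/2)x^2 - (28/3)x - 19/3


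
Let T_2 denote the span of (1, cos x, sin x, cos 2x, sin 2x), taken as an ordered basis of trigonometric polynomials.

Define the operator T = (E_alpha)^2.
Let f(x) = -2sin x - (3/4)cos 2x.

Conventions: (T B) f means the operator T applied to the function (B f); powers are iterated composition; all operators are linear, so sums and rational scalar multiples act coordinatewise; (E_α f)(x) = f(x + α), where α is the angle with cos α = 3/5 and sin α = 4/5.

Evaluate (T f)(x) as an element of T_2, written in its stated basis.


E_alpha f = -(8/5)cos x - (6/5)sin x + (21/100)cos 2x + (18/25)sin 2x
E_alpha E_alpha f = -(48/25)cos x + (14/25)sin x + (1581/2500)cos 2x - (252/625)sin 2x

g(x) = -(48/25)cos x + (14/25)sin x + (1581/2500)cos 2x - (252/625)sin 2x


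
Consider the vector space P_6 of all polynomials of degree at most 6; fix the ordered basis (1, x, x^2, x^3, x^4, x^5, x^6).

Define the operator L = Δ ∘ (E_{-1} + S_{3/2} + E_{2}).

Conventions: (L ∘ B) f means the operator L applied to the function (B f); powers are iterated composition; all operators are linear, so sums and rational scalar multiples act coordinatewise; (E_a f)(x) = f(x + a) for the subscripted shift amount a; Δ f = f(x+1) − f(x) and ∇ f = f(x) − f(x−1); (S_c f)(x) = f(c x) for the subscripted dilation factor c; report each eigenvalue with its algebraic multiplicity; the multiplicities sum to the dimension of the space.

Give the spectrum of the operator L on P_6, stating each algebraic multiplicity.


image of 1: 0
image of x: 7/2
image of x^2: (17/2)x + 25/4
image of x^3: (129/8)x^2 + (177/8)x + 187/8
image of x^4: (113/4)x^3 + (435/8)x^2 + (401/4)x + 1105/16
image of x^5: (1535/32)x^4 + (1855/16)x^3 + (4415/16)x^2 + (11455/32)x + 7027/32
image of x^6: (2571/32)x^5 + (14775/64)x^4 + (10045/16)x^3 + (72375/64)x^2 + (42891/32)x + 43225/64
the matrix is upper triangular; its diagonal is (0, 0, 0, 0, 0, 0, 0)
for a triangular matrix the eigenvalues are the diagonal entries, with algebraic multiplicity their repetition count

λ = 0 (multiplicity 7)


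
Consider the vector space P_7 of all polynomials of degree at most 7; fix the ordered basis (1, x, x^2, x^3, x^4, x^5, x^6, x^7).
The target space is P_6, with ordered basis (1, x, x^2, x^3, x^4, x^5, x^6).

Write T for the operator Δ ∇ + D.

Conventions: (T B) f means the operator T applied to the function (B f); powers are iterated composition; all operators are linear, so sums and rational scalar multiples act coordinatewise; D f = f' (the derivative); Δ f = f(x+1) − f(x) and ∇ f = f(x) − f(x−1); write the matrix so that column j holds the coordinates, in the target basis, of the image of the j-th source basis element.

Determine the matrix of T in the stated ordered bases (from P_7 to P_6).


the matrix is [[0, 1, 2, 0, 2, 0, 2, 0]; [0, 0, 2, 6, 0, 10, 0, 14]; [0, 0, 0, 3, 12, 0, 30, 0]; [0, 0, 0, 0, 4, 20, 0, 70]; [0, 0, 0, 0, 0, 5, 30, 0]; [0, 0, 0, 0, 0, 0, 6, 42]; [0, 0, 0, 0, 0, 0, 0, 7]] (rows listed top to bottom)

image of 1: 0
image of x: 1
image of x^2: 2x + 2
image of x^3: 3x^2 + 6x
image of x^4: 4x^3 + 12x^2 + 2
image of x^5: 5x^4 + 20x^3 + 10x
image of x^6: 6x^5 + 30x^4 + 30x^2 + 2
image of x^7: 7x^6 + 42x^5 + 70x^3 + 14x
each image's coordinates form column j of the matrix


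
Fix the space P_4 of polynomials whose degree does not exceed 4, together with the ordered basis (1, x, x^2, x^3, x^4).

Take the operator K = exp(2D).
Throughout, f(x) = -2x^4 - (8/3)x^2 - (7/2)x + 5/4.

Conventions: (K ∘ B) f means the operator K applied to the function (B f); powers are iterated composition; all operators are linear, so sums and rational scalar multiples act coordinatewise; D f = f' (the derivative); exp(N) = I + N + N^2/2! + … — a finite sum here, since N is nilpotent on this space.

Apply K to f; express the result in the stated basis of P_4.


the result is g(x) = -2x^4 - 16x^3 - (152/3)x^2 - (469/6)x - 581/12

order-1 term: -16x^3 - (32/3)x - 7
order-2 term: -48x^2 - 32/3
order-3 term: -64x
order-4 term: -32
the series for exp(2D) f terminates at order 4
exp(2D) f = -2x^4 - 16x^3 - (152/3)x^2 - (469/6)x - 581/12


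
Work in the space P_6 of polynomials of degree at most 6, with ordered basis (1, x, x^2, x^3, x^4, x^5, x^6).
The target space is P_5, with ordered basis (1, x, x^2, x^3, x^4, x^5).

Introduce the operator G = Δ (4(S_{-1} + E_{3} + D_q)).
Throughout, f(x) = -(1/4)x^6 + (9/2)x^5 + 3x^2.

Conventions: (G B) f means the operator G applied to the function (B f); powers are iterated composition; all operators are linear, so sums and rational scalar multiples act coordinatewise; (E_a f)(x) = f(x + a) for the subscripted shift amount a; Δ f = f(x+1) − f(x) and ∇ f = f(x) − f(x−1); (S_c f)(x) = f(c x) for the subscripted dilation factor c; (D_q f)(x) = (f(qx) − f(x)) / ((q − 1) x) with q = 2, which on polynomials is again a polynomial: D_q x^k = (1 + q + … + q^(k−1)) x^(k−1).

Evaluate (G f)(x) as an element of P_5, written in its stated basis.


S_{-1} f = -(1/4)x^6 - (9/2)x^5 + 3x^2
E_{3} f = -(1/4)x^6 + (135/4)x^4 + 270x^3 + (3657/4)x^2 + 1476x + 3753/4
D_q f = -(63/4)x^5 + (279/2)x^4 + 9x
(S_{-1} + E_{3} + D_q) f = -(1/2)x^6 - (81/4)x^5 + (693/4)x^4 + 270x^3 + (3669/4)x^2 + 1485x + 3753/4
(4(S_{-1} + E_{3} + D_q)) f = -2x^6 - 81x^5 + 693x^4 + 1080x^3 + 3669x^2 + 5940x + 3753
Δ (4(S_{-1} + E_{3} + D_q)) f = -12x^5 - 435x^4 + 1922x^3 + 6558x^2 + 12933x + 11299

the image equals g(x) = -12x^5 - 435x^4 + 1922x^3 + 6558x^2 + 12933x + 11299


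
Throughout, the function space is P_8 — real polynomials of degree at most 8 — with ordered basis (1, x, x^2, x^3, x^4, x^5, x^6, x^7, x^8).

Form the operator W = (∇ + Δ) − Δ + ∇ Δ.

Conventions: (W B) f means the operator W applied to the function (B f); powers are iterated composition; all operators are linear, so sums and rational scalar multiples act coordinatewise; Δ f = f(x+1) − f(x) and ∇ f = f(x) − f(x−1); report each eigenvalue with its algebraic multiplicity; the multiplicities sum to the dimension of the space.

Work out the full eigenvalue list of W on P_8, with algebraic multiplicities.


λ = 0 (multiplicity 9)

image of 1: 0
image of x: 1
image of x^2: 2x + 1
image of x^3: 3x^2 + 3x + 1
image of x^4: 4x^3 + 6x^2 + 4x + 1
image of x^5: 5x^4 + 10x^3 + 10x^2 + 5x + 1
image of x^6: 6x^5 + 15x^4 + 20x^3 + 15x^2 + 6x + 1
image of x^7: 7x^6 + 21x^5 + 35x^4 + 35x^3 + 21x^2 + 7x + 1
image of x^8: 8x^7 + 28x^6 + 56x^5 + 70x^4 + 56x^3 + 28x^2 + 8x + 1
the matrix is upper triangular; its diagonal is (0, 0, 0, 0, 0, 0, 0, 0, 0)
for a triangular matrix the eigenvalues are the diagonal entries, with algebraic multiplicity their repetition count


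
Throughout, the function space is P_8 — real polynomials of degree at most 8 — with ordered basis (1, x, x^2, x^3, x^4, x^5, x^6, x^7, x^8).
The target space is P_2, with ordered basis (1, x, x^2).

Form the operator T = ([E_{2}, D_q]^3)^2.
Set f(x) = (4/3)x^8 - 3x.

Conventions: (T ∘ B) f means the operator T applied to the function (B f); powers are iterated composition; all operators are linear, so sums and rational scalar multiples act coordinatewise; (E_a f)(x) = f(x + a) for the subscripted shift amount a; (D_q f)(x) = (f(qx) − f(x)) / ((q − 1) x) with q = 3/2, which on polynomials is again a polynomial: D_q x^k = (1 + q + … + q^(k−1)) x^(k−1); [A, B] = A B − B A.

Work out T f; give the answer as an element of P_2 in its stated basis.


D_q f = (6305/96)x^7 - 3
E_{2} D_q f = (6305/96)x^7 + (44135/48)x^6 + (44135/8)x^5 + (220675/12)x^4 + (220675/6)x^3 + 44135x^2 + (88270/3)x + 25211/3
E_{2} f = (4/3)x^8 + (64/3)x^7 + (448/3)x^6 + (1792/3)x^5 + (4480/3)x^4 + (7168/3)x^3 + (7168/3)x^2 + (4087/3)x + 1006/3
D_q E_{2} f = (6305/96)x^7 + (2059/3)x^6 + (9310/3)x^5 + (23632/3)x^4 + (36400/3)x^3 + (34048/3)x^2 + (17920/3)x + 4087/3
[E_{2}, D_q] f = (11191/48)x^6 + (57925/24)x^5 + (42049/4)x^4 + (147875/6)x^3 + (98357/3)x^2 + 23450x + 21124/3
D_q [E_{2}, D_q] f = (7442015/1536)x^5 + (12222175/384)x^4 + (2733185/32)x^3 + (2809625/24)x^2 + (491785/6)x + 23450
E_{2} D_q [E_{2}, D_q] f = (7442015/1536)x^5 + (20551475/256)x^4 + (102497885/192)x^3 + (56992985/32)x^2 + (95401565/32)x + 32051915/16
E_{2} [E_{2}, D_q] f = (11191/48)x^6 + (125071/24)x^5 + (583637/12)x^4 + (1455533/6)x^3 + 681993x^2 + 1024582x + 1927804/3
D_q E_{2} [E_{2}, D_q] f = (7442015/1536)x^5 + (26389981/384)x^4 + (37936405/96)x^3 + (27655127/24)x^2 + (3409965/2)x + 1024582
[E_{2}, D_q] [E_{2}, D_q] f = (8874463/768)x^4 + (8875025/64)x^3 + (60358447/96)x^2 + (40842125/32)x + 15658603/16
D_q [E_{2}, D_q] [E_{2}, D_q] f = (576840095/6144)x^3 + (168625475/256)x^2 + (301792235/192)x + 40842125/32
E_{2} D_q [E_{2}, D_q] [E_{2}, D_q] f = (576840095/6144)x^3 + (1251341995/1024)x^2 + (8191869565/1536)x + 1998298225/256
E_{2} [E_{2}, D_q] [E_{2}, D_q] f = (8874463/768)x^4 + (44374001/192)x^3 + (166857061/96)x^2 + (559208465/96)x + 117447897/16
D_q E_{2} [E_{2}, D_q] [E_{2}, D_q] f = (576840095/6144)x^3 + (843106019/768)x^2 + (834285305/192)x + 559208465/96
[E_{2}, D_q] [E_{2}, D_q] [E_{2}, D_q] f = (381601909/3072)x^2 + (505862375/512)x + 1521226955/768
D_q [E_{2}, D_q]^3 f = (1908009545/6144)x + 505862375/512
E_{2} D_q [E_{2}, D_q]^3 f = (1908009545/6144)x + 4943183795/3072
E_{2} [E_{2}, D_q]^3 f = (381601909/3072)x^2 + (2280790943/1536)x + 1140138663/256
D_q E_{2} [E_{2}, D_q]^3 f = (1908009545/6144)x + 2280790943/1536
[E_{2}, D_q] [E_{2}, D_q]^3 f = 381601909/3072
D_q [E_{2}, D_q] [E_{2}, D_q]^3 f = 0
E_{2} D_q [E_{2}, D_q] [E_{2}, D_q]^3 f = 0
E_{2} [E_{2}, D_q] [E_{2}, D_q]^3 f = 381601909/3072
D_q E_{2} [E_{2}, D_q] [E_{2}, D_q]^3 f = 0
[E_{2}, D_q] [E_{2}, D_q] [E_{2}, D_q]^3 f = 0
D_q [E_{2}, D_q] [E_{2}, D_q] [E_{2}, D_q]^3 f = 0
E_{2} D_q [E_{2}, D_q] [E_{2}, D_q] [E_{2}, D_q]^3 f = 0
E_{2} [E_{2}, D_q] [E_{2}, D_q] [E_{2}, D_q]^3 f = 0
D_q E_{2} [E_{2}, D_q] [E_{2}, D_q] [E_{2}, D_q]^3 f = 0
[E_{2}, D_q] [E_{2}, D_q] [E_{2}, D_q] [E_{2}, D_q]^3 f = 0

the result is g(x) = 0


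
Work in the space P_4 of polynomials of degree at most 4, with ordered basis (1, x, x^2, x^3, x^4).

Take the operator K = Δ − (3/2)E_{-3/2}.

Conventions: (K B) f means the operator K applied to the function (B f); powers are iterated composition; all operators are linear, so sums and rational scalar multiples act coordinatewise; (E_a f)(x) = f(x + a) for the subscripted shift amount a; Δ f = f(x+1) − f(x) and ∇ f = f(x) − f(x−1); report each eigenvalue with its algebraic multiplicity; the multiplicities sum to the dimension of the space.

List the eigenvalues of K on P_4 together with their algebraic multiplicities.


image of 1: -3/2
image of x: -(3/2)x + 13/4
image of x^2: -(3/2)x^2 + (13/2)x - 19/8
image of x^3: -(3/2)x^3 + (39/4)x^2 - (57/8)x + 97/16
image of x^4: -(3/2)x^4 + 13x^3 - (57/4)x^2 + (97/4)x - 211/32
the matrix is upper triangular; its diagonal is (-3/2, -3/2, -3/2, -3/2, -3/2)
for a triangular matrix the eigenvalues are the diagonal entries, with algebraic multiplicity their repetition count

λ = -3/2 (multiplicity 5)


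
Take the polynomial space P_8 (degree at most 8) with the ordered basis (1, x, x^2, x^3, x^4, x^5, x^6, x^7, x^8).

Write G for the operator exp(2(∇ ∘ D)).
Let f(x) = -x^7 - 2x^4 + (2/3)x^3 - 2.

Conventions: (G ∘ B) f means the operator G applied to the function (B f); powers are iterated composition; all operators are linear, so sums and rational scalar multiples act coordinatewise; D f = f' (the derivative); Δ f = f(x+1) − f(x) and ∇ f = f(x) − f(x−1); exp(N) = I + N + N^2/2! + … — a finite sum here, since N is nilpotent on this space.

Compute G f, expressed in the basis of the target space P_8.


order-1 term: -84x^5 + 210x^4 - 280x^3 + 162x^2 - 28x - 6
order-2 term: -1680x^3 + 5040x^2 - 5880x + 2424
order-3 term: -6720x + 10080
the series for exp(2(∇ ∘ D)) f terminates at order 3
exp(2(∇ ∘ D)) f = -x^7 - 84x^5 + 208x^4 - (5878/3)x^3 + 5202x^2 - 12628x + 12496

the result is g(x) = -x^7 - 84x^5 + 208x^4 - (5878/3)x^3 + 5202x^2 - 12628x + 12496


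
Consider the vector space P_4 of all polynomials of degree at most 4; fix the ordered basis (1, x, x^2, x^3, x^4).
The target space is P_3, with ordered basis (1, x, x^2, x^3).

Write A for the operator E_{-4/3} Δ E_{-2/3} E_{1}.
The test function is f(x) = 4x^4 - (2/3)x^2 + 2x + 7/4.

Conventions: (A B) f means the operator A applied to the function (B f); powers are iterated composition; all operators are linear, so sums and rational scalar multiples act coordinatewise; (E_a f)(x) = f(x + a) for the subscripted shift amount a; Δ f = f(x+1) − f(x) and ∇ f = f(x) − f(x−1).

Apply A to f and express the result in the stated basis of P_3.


E_{1} f = 4x^4 + 16x^3 + (70/3)x^2 + (50/3)x + 85/12
E_{-2/3} E_{1} f = 4x^4 + (16/3)x^3 + 2x^2 + (58/27)x + 775/324
Δ E_{-2/3} E_{1} f = 16x^3 + 40x^2 + 36x + 364/27
E_{-4/3} Δ E_{-2/3} E_{1} f = 16x^3 - 24x^2 + (44/3)x - 4/3

the result is g(x) = 16x^3 - 24x^2 + (44/3)x - 4/3


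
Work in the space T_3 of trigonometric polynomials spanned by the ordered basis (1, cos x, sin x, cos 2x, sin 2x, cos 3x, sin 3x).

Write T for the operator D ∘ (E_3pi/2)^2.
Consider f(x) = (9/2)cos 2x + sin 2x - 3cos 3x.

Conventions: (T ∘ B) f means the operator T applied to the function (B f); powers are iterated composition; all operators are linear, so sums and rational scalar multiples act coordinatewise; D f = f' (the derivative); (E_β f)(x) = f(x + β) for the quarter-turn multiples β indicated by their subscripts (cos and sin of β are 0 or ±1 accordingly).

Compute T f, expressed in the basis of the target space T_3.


E_3pi/2 f = -(9/2)cos 2x - sin 2x + 3sin 3x
E_3pi/2 E_3pi/2 f = (9/2)cos 2x + sin 2x + 3cos 3x
D (E_3pi/2)^2 f = 2cos 2x - 9sin 2x - 9sin 3x

the result is g(x) = 2cos 2x - 9sin 2x - 9sin 3x


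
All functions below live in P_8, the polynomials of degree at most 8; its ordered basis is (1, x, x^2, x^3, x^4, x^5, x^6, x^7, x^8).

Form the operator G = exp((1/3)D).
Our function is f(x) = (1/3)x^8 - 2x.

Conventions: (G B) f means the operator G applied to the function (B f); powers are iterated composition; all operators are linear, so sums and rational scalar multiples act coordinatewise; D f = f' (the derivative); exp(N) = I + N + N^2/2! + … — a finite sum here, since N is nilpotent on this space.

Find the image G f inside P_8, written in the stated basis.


order-1 term: (8/9)x^7 - 2/3
order-2 term: (28/27)x^6
order-3 term: (56/81)x^5
order-4 term: (70/243)x^4
order-5 term: (56/729)x^3
order-6 term: (28/2187)x^2
order-7 term: (8/6561)x
order-8 term: 1/19683
the series for exp((1/3)D) f terminates at order 8
exp((1/3)D) f = (1/3)x^8 + (8/9)x^7 + (28/27)x^6 + (56/81)x^5 + (70/243)x^4 + (56/729)x^3 + (28/2187)x^2 - (13114/6561)x - 13121/19683

the result is g(x) = (1/3)x^8 + (8/9)x^7 + (28/27)x^6 + (56/81)x^5 + (70/243)x^4 + (56/729)x^3 + (28/2187)x^2 - (13114/6561)x - 13121/19683


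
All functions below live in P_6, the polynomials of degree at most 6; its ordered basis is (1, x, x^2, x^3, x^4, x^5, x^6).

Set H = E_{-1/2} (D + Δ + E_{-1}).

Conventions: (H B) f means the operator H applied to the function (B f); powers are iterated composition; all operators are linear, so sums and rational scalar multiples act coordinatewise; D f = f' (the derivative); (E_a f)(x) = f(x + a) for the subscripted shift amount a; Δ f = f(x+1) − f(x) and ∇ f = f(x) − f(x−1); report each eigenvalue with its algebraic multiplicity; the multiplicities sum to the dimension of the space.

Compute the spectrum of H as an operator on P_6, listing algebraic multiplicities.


image of 1: 1
image of x: x + 1/2
image of x^2: x^2 + x + 5/4
image of x^3: x^3 + (3/2)x^2 + (15/4)x - 19/8
image of x^4: x^4 + 2x^3 + (15/2)x^2 - (19/2)x + 73/16
image of x^5: x^5 + (5/2)x^4 + (25/2)x^3 - (95/4)x^2 + (365/16)x - 231/32
image of x^6: x^6 + 3x^5 + (75/4)x^4 - (95/2)x^3 + (1095/16)x^2 - (693/16)x + 717/64
the matrix is upper triangular; its diagonal is (1, 1, 1, 1, 1, 1, 1)
for a triangular matrix the eigenvalues are the diagonal entries, with algebraic multiplicity their repetition count

λ = 1 (multiplicity 7)


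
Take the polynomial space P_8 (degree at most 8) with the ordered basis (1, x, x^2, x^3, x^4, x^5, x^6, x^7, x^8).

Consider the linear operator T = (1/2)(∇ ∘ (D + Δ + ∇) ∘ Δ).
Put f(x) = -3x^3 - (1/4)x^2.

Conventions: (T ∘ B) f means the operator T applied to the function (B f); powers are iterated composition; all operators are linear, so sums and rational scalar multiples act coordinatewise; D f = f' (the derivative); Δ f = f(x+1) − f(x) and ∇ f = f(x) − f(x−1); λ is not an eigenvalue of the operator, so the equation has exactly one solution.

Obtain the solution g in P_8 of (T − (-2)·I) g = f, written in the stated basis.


write g with unknown coordinates in the stated basis and equate coefficients in (T − (-2)·I) g = f
solving from the highest basis element down gives g = -(3/2)x^3 - (1/8)x^2 + 27/4
check: T g = -27/2
so T g − (-2)·g = -3x^3 - (1/4)x^2 = f ✓

g(x) = -(3/2)x^3 - (1/8)x^2 + 27/4


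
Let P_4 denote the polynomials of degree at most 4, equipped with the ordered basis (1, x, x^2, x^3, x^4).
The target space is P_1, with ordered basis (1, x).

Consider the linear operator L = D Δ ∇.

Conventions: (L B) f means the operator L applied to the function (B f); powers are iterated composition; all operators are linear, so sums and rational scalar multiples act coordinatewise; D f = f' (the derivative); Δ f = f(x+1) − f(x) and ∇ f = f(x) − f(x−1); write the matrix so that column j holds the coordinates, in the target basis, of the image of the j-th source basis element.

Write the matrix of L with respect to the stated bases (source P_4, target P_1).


the matrix is [[0, 0, 0, 6, 0]; [0, 0, 0, 0, 24]] (rows listed top to bottom)

image of 1: 0
image of x: 0
image of x^2: 0
image of x^3: 6
image of x^4: 24x
each image's coordinates form column j of the matrix


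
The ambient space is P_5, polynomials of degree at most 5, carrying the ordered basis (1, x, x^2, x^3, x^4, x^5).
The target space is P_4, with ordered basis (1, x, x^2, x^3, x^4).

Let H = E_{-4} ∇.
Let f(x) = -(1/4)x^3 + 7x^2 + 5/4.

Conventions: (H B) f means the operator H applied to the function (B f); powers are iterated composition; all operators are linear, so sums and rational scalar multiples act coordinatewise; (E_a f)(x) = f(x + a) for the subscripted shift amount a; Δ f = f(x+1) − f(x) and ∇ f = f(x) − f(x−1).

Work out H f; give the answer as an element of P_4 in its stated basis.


g(x) = -(3/4)x^2 + (83/4)x - 313/4

∇ f = -(3/4)x^2 + (59/4)x - 29/4
E_{-4} ∇ f = -(3/4)x^2 + (83/4)x - 313/4


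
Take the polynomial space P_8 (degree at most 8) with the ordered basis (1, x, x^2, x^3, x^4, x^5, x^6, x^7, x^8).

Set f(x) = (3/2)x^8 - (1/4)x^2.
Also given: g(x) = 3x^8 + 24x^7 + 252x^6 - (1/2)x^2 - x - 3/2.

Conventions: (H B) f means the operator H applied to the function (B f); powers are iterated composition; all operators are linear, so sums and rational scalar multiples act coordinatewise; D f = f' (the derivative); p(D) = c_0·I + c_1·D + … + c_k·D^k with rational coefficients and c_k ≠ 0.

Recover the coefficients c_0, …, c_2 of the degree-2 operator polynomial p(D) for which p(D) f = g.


p(D) = 2·I + 2·D + 3·D^2, i.e. c_0 = 2, c_1 = 2, c_2 = 3

D^0 f = (3/2)x^8 - (1/4)x^2
D^1 f = 12x^7 - (1/2)x
D^2 f = 84x^6 - 1/2
matching coefficients of g against c_0 f + c_1 Df + … from the top degree down determines the c_i
solution: c_0 = 2, c_1 = 2, c_2 = 3


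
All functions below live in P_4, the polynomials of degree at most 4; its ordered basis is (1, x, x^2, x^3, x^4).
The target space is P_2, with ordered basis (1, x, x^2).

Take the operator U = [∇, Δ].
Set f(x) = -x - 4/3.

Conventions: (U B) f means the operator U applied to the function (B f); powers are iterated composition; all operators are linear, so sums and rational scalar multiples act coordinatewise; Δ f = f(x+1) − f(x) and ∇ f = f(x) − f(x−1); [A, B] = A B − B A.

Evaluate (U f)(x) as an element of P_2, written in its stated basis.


Δ f = -1
∇ Δ f = 0
∇ f = -1
Δ ∇ f = 0
[∇, Δ] f = 0

g(x) = 0


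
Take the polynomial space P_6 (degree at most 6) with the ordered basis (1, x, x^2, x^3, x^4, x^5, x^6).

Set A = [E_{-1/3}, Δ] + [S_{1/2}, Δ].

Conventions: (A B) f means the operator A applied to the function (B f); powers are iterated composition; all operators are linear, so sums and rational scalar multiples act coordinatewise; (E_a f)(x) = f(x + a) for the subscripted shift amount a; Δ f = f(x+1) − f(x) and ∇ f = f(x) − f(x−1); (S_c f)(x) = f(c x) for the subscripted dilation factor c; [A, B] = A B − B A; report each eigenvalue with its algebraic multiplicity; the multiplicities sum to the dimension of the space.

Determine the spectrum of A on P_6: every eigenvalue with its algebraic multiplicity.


image of 1: 0
image of x: 1/2
image of x^2: (1/2)x + 3/4
image of x^3: (3/8)x^2 + (9/8)x + 7/8
image of x^4: (1/4)x^3 + (9/8)x^2 + (7/4)x + 15/16
image of x^5: (5/32)x^4 + (15/16)x^3 + (35/16)x^2 + (75/32)x + 31/32
image of x^6: (3/32)x^5 + (45/64)x^4 + (35/16)x^3 + (225/64)x^2 + (93/32)x + 63/64
the matrix is upper triangular; its diagonal is (0, 0, 0, 0, 0, 0, 0)
for a triangular matrix the eigenvalues are the diagonal entries, with algebraic multiplicity their repetition count

λ = 0 (multiplicity 7)


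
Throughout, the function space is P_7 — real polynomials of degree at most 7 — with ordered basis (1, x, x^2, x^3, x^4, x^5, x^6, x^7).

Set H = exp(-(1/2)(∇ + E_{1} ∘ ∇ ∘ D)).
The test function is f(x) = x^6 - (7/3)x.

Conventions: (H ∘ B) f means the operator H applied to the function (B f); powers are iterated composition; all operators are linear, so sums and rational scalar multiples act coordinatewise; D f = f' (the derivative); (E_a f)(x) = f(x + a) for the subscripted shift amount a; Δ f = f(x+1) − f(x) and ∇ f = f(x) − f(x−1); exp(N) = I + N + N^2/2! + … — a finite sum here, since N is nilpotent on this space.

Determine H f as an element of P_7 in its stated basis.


order-1 term: -3x^5 - (15/2)x^4 - 40x^3 - (45/2)x^2 - 18x - 4/3
order-2 term: (15/4)x^4 + 15x^3 + (285/4)x^2 + (165/2)x + 241/4
order-3 term: -(5/2)x^3 - (45/4)x^2 - (165/4)x - 75/2
order-4 term: (15/16)x^2 + (15/4)x + 125/16
order-5 term: -(3/16)x - 15/32
order-6 term: 1/64
the series for exp(-(1/2)(∇ + E_{1} ∘ ∇ ∘ D)) f terminates at order 6
exp(-(1/2)(∇ + E_{1} ∘ ∇ ∘ D)) f = x^6 - 3x^5 - (15/4)x^4 - (55/2)x^3 + (615/16)x^2 + (1175/48)x + 5525/192

g(x) = x^6 - 3x^5 - (15/4)x^4 - (55/2)x^3 + (615/16)x^2 + (1175/48)x + 5525/192


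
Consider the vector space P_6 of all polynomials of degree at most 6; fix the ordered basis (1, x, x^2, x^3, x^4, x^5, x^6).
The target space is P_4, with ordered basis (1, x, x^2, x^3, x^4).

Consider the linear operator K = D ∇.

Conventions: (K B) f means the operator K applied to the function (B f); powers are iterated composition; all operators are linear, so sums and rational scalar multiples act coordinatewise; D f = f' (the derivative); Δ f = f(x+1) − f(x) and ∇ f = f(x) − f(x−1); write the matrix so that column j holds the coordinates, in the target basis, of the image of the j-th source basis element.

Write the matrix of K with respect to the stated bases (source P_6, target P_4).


image of 1: 0
image of x: 0
image of x^2: 2
image of x^3: 6x - 3
image of x^4: 12x^2 - 12x + 4
image of x^5: 20x^3 - 30x^2 + 20x - 5
image of x^6: 30x^4 - 60x^3 + 60x^2 - 30x + 6
each image's coordinates form column j of the matrix

the matrix is [[0, 0, 2, -3, 4, -5, 6]; [0, 0, 0, 6, -12, 20, -30]; [0, 0, 0, 0, 12, -30, 60]; [0, 0, 0, 0, 0, 20, -60]; [0, 0, 0, 0, 0, 0, 30]] (rows listed top to bottom)


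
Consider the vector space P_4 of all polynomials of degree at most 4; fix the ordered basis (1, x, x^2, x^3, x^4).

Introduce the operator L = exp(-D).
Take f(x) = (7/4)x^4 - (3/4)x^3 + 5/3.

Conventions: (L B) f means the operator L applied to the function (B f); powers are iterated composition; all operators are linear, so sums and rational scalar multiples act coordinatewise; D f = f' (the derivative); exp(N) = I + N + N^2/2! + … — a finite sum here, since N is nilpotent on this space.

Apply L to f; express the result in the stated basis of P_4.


the result is g(x) = (7/4)x^4 - (31/4)x^3 + (51/4)x^2 - (37/4)x + 25/6

order-1 term: -7x^3 + (9/4)x^2
order-2 term: (21/2)x^2 - (9/4)x
order-3 term: -7x + 3/4
order-4 term: 7/4
the series for exp(-D) f terminates at order 4
exp(-D) f = (7/4)x^4 - (31/4)x^3 + (51/4)x^2 - (37/4)x + 25/6


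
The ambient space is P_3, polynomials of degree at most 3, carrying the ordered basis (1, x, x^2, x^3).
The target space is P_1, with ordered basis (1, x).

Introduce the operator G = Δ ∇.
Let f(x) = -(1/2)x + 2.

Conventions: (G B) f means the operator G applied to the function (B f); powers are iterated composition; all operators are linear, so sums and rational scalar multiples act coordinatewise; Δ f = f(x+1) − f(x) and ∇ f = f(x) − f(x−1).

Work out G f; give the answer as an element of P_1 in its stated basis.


∇ f = -1/2
Δ ∇ f = 0

the image equals g(x) = 0


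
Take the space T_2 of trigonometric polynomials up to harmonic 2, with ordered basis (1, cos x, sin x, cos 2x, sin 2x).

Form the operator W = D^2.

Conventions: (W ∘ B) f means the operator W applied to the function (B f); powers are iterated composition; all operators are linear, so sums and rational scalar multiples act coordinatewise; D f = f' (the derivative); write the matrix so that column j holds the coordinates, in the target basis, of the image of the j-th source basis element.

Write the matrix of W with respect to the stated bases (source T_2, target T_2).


image of 1: 0
image of cos x: -cos x
image of sin x: -sin x
image of cos 2x: -4cos 2x
image of sin 2x: -4sin 2x
each image's coordinates form column j of the matrix

the matrix is [[0, 0, 0, 0, 0]; [0, -1, 0, 0, 0]; [0, 0, -1, 0, 0]; [0, 0, 0, -4, 0]; [0, 0, 0, 0, -4]] (rows listed top to bottom)
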